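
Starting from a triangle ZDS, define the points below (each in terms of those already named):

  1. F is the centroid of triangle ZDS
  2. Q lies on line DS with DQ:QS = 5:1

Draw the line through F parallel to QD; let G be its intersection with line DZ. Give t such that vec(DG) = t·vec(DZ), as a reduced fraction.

t = 1/3

Work in coordinates with Z = (0, 0), D = (1, 0), S = (0, 1).
1. F is the centroid of triangle ZDS ⇒ F = (1/3, 1/3)
2. Q lies on line DS with DQ:QS = 5:1 ⇒ Q = (1/6, 5/6)
through F parallel to QD: direction (5/6, -5/6); meets DZ at G = (2/3, 0)
G = D + t·(Z−D) with t = 1/3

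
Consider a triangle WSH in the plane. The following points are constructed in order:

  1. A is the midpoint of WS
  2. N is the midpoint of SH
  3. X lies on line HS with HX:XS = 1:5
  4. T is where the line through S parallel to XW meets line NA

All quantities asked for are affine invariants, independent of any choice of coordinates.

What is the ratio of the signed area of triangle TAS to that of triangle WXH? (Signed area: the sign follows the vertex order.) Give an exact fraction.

Choose coordinates W = (0, 0), S = (1, 0), H = (0, 1).
1. A is the midpoint of WS ⇒ A = (1/2, 0)
2. N is the midpoint of SH ⇒ N = (1/2, 1/2)
3. X lies on line HS with HX:XS = 1:5 ⇒ X = (1/6, 5/6)
4. T is where the line through S parallel to XW meets line NA ⇒ T = (1/2, -5/2)
2·[TAS] = -5/4, 2·[WXH] = 1/6
[TAS]:[WXH] = -5/4:1/6 = -15/2

[TAS]:[WXH] = -15/2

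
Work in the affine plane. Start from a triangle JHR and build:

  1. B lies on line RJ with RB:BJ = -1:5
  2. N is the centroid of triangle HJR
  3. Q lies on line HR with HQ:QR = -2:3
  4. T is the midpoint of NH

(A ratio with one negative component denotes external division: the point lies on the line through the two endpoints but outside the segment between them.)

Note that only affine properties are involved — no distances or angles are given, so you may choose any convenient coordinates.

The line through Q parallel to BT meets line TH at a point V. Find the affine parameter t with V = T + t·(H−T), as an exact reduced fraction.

t = 13/3

Work in coordinates with J = (0, 0), H = (1, 0), R = (0, 1).
1. B lies on line RJ with RB:BJ = -1:5 ⇒ B = (0, 5/4)
2. N is the centroid of triangle HJR ⇒ N = (1/3, 1/3)
3. Q lies on line HR with HQ:QR = -2:3 ⇒ Q = (3, -2)
4. T is the midpoint of NH ⇒ T = (2/3, 1/6)
through Q parallel to BT: direction (2/3, -13/12); meets TH at V = (19/9, -5/9)
V = T + t·(H−T) with t = 13/3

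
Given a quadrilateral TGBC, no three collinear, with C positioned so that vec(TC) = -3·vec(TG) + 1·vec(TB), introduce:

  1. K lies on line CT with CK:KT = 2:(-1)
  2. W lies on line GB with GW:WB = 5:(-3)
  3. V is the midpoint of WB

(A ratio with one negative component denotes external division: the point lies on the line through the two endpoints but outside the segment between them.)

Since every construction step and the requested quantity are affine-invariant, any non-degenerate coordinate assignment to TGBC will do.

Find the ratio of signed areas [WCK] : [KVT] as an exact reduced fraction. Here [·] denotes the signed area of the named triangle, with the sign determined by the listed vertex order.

Assign T = (0, 0), G = (1, 0), B = (0, 1), C = (-3, 1) — the answer is frame-independent, so this choice is without loss of generality.
1. K lies on line CT with CK:KT = 2:(-1) ⇒ K = (3, -1)
2. W lies on line GB with GW:WB = 5:(-3) ⇒ W = (-3/2, 5/2)
3. V is the midpoint of WB ⇒ V = (-3/4, 7/4)
2·[WCK] = 12, 2·[KVT] = 9/2
[WCK]:[KVT] = 12:9/2 = 8/3

[WCK]:[KVT] = 8/3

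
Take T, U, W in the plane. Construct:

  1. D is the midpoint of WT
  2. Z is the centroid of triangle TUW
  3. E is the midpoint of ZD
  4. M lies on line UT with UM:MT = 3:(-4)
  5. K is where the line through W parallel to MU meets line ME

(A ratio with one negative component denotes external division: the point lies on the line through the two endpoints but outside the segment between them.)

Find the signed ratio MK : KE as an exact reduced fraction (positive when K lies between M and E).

MK:KE = -12/7

Set T = (0, 0), U = (1, 0), W = (0, 1); any affine frame gives the same invariant.
1. D is the midpoint of WT ⇒ D = (0, 1/2)
2. Z is the centroid of triangle TUW ⇒ Z = (1/3, 1/3)
3. E is the midpoint of ZD ⇒ E = (1/6, 5/12)
4. M lies on line UT with UM:MT = 3:(-4) ⇒ M = (4, 0)
5. K is where the line through W parallel to MU meets line ME ⇒ K = (-26/5, 1)
K = M + t·(E−M) with t = 12/5, so MK:KE = t:(1−t) = 12/5:-7/5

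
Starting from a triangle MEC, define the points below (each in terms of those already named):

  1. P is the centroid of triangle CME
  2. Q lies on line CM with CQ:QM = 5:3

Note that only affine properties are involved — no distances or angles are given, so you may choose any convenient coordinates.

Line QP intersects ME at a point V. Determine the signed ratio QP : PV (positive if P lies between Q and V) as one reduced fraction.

Choose coordinates M = (0, 0), E = (1, 0), C = (0, 1).
1. P is the centroid of triangle CME ⇒ P = (1/3, 1/3)
2. Q lies on line CM with CQ:QM = 5:3 ⇒ Q = (0, 3/8)
line QP meets ME at V = (3, 0)
P = Q + t·(V−Q) with t = 1/9, so QP:PV = 1/9:8/9

QP:PV = 1/8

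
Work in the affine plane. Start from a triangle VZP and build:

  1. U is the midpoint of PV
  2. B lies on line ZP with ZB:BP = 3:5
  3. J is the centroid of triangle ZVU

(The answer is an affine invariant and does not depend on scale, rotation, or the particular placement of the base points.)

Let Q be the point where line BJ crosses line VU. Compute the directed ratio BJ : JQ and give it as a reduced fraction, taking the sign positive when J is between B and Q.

BJ:JQ = 7/8

Choose coordinates V = (0, 0), Z = (1, 0), P = (0, 1).
1. U is the midpoint of PV ⇒ U = (0, 1/2)
2. B lies on line ZP with ZB:BP = 3:5 ⇒ B = (5/8, 3/8)
3. J is the centroid of triangle ZVU ⇒ J = (1/3, 1/6)
line BJ meets VU at Q = (0, -1/14)
J = B + t·(Q−B) with t = 7/15, so BJ:JQ = 7/15:8/15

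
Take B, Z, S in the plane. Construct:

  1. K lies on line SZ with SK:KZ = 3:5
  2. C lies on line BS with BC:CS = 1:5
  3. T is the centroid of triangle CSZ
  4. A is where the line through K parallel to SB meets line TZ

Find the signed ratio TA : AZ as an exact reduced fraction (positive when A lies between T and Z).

Set B = (0, 0), Z = (1, 0), S = (0, 1); any affine frame gives the same invariant.
1. K lies on line SZ with SK:KZ = 3:5 ⇒ K = (3/8, 5/8)
2. C lies on line BS with BC:CS = 1:5 ⇒ C = (0, 1/6)
3. T is the centroid of triangle CSZ ⇒ T = (1/3, 7/18)
4. A is where the line through K parallel to SB meets line TZ ⇒ A = (3/8, 35/96)
A = T + t·(Z−T) with t = 1/16, so TA:AZ = t:(1−t) = 1/16:15/16

TA:AZ = 1/15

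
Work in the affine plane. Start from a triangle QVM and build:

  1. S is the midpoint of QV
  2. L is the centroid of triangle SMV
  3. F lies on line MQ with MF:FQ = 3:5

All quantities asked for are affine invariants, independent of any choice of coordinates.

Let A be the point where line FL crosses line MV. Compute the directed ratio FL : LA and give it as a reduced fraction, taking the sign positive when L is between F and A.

Assign Q = (0, 0), V = (1, 0), M = (0, 1) — the answer is frame-independent, so this choice is without loss of generality.
1. S is the midpoint of QV ⇒ S = (1/2, 0)
2. L is the centroid of triangle SMV ⇒ L = (1/2, 1/3)
3. F lies on line MQ with MF:FQ = 3:5 ⇒ F = (0, 5/8)
line FL meets MV at A = (9/10, 1/10)
L = F + t·(A−F) with t = 5/9, so FL:LA = 5/9:4/9

FL:LA = 5/4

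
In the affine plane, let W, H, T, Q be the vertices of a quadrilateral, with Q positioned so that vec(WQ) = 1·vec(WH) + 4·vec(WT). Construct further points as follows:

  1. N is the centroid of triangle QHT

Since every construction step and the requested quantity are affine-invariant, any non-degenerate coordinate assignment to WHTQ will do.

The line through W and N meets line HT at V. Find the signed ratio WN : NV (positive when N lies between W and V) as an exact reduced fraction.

Assign W = (0, 0), H = (1, 0), T = (0, 1), Q = (1, 4) — the answer is frame-independent, so this choice is without loss of generality.
1. N is the centroid of triangle QHT ⇒ N = (2/3, 5/3)
line WN meets HT at V = (2/7, 5/7)
N = W + t·(V−W) with t = 7/3, so WN:NV = 7/3:-4/3

WN:NV = -7/4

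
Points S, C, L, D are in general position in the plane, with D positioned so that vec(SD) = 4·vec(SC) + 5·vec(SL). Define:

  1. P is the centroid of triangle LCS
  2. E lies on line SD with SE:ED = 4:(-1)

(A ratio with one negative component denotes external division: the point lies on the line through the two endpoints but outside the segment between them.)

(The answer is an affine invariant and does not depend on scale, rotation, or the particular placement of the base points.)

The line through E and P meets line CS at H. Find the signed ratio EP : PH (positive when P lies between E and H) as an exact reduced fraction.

EP:PH = 19

Assign S = (0, 0), C = (1, 0), L = (0, 1), D = (4, 5) — the answer is frame-independent, so this choice is without loss of generality.
1. P is the centroid of triangle LCS ⇒ P = (1/3, 1/3)
2. E lies on line SD with SE:ED = 4:(-1) ⇒ E = (16/3, 20/3)
line EP meets CS at H = (4/57, 0)
P = E + t·(H−E) with t = 19/20, so EP:PH = 19/20:1/20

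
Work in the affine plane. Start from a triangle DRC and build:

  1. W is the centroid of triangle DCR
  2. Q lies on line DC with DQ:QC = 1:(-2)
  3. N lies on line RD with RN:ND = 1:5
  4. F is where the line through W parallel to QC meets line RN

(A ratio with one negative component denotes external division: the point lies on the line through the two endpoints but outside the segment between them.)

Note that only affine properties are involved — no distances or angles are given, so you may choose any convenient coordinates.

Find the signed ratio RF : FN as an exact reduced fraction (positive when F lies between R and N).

Work in coordinates with D = (0, 0), R = (1, 0), C = (0, 1).
1. W is the centroid of triangle DCR ⇒ W = (1/3, 1/3)
2. Q lies on line DC with DQ:QC = 1:(-2) ⇒ Q = (0, -1)
3. N lies on line RD with RN:ND = 1:5 ⇒ N = (5/6, 0)
4. F is where the line through W parallel to QC meets line RN ⇒ F = (1/3, 0)
F = R + t·(N−R) with t = 4, so RF:FN = t:(1−t) = 4:-3

RF:FN = -4/3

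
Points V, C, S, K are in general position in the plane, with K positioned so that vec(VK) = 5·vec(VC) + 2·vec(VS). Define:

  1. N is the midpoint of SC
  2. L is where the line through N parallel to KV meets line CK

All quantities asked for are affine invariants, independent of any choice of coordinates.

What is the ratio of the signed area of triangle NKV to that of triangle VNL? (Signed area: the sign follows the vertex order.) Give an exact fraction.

[NKV]:[VNL] = 2/3

Choose coordinates V = (0, 0), C = (1, 0), S = (0, 1), K = (5, 2).
1. N is the midpoint of SC ⇒ N = (1/2, 1/2)
2. L is where the line through N parallel to KV meets line CK ⇒ L = (8, 7/2)
2·[NKV] = -3/2, 2·[VNL] = -9/4
[NKV]:[VNL] = -3/2:-9/4 = 2/3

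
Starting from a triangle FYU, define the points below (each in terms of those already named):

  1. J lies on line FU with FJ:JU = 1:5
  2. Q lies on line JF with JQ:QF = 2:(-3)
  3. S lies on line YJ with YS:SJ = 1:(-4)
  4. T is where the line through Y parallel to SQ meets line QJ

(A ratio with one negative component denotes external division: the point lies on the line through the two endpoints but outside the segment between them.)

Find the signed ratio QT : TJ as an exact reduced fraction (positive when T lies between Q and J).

QT:TJ = 1/3

Assign F = (0, 0), Y = (1, 0), U = (0, 1) — the answer is frame-independent, so this choice is without loss of generality.
1. J lies on line FU with FJ:JU = 1:5 ⇒ J = (0, 1/6)
2. Q lies on line JF with JQ:QF = 2:(-3) ⇒ Q = (0, 1/2)
3. S lies on line YJ with YS:SJ = 1:(-4) ⇒ S = (4/3, -1/18)
4. T is where the line through Y parallel to SQ meets line QJ ⇒ T = (0, 5/12)
T = Q + t·(J−Q) with t = 1/4, so QT:TJ = t:(1−t) = 1/4:3/4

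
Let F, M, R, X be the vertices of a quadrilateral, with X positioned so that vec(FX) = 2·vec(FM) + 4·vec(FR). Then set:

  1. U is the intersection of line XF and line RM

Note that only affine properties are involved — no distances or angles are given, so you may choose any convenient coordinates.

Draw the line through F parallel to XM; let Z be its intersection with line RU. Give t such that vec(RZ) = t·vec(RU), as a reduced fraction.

t = 3/5

Choose coordinates F = (0, 0), M = (1, 0), R = (0, 1), X = (2, 4).
1. U is the intersection of line XF and line RM ⇒ U = (1/3, 2/3)
through F parallel to XM: direction (-1, -4); meets RU at Z = (1/5, 4/5)
Z = R + t·(U−R) with t = 3/5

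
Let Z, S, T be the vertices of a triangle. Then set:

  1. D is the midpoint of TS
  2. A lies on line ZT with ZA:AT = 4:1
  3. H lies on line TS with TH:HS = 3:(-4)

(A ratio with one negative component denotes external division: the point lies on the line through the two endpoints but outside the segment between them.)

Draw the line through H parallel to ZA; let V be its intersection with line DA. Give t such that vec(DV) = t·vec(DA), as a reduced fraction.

t = 7

Assign Z = (0, 0), S = (1, 0), T = (0, 1) — the answer is frame-independent, so this choice is without loss of generality.
1. D is the midpoint of TS ⇒ D = (1/2, 1/2)
2. A lies on line ZT with ZA:AT = 4:1 ⇒ A = (0, 4/5)
3. H lies on line TS with TH:HS = 3:(-4) ⇒ H = (-3, 4)
through H parallel to ZA: direction (0, 4/5); meets DA at V = (-3, 13/5)
V = D + t·(A−D) with t = 7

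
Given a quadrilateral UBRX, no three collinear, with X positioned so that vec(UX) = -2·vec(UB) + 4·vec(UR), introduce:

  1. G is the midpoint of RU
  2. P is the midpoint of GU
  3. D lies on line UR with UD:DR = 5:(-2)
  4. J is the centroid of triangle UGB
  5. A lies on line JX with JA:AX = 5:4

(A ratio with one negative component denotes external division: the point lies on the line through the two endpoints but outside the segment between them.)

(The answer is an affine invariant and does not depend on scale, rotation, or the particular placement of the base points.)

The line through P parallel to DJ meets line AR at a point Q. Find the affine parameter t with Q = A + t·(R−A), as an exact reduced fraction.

Set U = (0, 0), B = (1, 0), R = (0, 1), X = (-2, 4); any affine frame gives the same invariant.
1. G is the midpoint of RU ⇒ G = (0, 1/2)
2. P is the midpoint of GU ⇒ P = (0, 1/4)
3. D lies on line UR with UD:DR = 5:(-2) ⇒ D = (0, 5/3)
4. J is the centroid of triangle UGB ⇒ J = (1/3, 1/6)
5. A lies on line JX with JA:AX = 5:4 ⇒ A = (-26/27, 62/27)
through P parallel to DJ: direction (1/3, -3/2); meets AR at Q = (-39/164, 433/328)
Q = A + t·(R−A) with t = 247/328

t = 247/328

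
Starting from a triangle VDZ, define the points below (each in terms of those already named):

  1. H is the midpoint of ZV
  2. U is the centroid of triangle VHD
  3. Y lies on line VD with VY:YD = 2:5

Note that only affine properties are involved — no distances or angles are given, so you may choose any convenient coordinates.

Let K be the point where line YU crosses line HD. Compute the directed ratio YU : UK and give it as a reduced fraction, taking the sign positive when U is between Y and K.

Work in coordinates with V = (0, 0), D = (1, 0), Z = (0, 1).
1. H is the midpoint of ZV ⇒ H = (0, 1/2)
2. U is the centroid of triangle VHD ⇒ U = (1/3, 1/6)
3. Y lies on line VD with VY:YD = 2:5 ⇒ Y = (2/7, 0)
line YU meets HD at K = (3/8, 5/16)
U = Y + t·(K−Y) with t = 8/15, so YU:UK = 8/15:7/15

YU:UK = 8/7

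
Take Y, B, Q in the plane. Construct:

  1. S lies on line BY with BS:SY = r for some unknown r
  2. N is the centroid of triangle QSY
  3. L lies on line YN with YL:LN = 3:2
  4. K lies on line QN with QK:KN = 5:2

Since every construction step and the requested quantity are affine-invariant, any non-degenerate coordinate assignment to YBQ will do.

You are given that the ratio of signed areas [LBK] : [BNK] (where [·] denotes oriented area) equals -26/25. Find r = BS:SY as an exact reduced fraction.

Work in coordinates with Y = (0, 0), B = (1, 0), Q = (0, 1).
1. With BS:SY = r, write λ = r/(r+1) so S = B + λ·(Y−B); S is affine-linear in λ
2. N is the centroid of triangle QSY ⇒ N is an affine combination of earlier points and hence also affine-linear in λ
3. L lies on line YN with YL:LN = 3:2 ⇒ L is an affine combination of earlier points and hence also affine-linear in λ
4. K lies on line QN with QK:KN = 5:2 ⇒ K is an affine combination of earlier points and hence also affine-linear in λ
Every point depending on S is an affine combination of S and λ-independent points, so each such coordinate is linear in λ; the λ² term in each signed area is a multiple of (Y−B)×(Y−B) = 0, so 2·[LBK] and 2·[BNK] are each linear in λ. Evaluating at λ=0 and λ=1:
  2·[LBK] = 2/35·λ + 4/15,   2·[BNK] = -2/21·λ − 2/21
So [LBK]:[BNK] = (2/35·λ + 4/15) / (-2/21·λ − 2/21). Setting this equal to -26/25:
  2/35·λ + 4/15 = -26/25·(-2/21·λ − 2/21)  ⇒  λ = 4
Then r = λ/(1−λ) = (4)/(-3) = -4/3. Check: with r = -4/3, S = (-3, 0) and [LBK]:[BNK] = -26/25 as required.

r = -4/3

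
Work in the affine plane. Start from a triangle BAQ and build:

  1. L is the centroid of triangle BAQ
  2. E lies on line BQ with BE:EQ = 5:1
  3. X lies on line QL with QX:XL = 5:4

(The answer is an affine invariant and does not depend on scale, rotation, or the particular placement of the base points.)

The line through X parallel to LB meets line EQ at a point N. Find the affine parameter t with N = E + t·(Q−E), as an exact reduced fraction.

t = -7/3

Work in coordinates with B = (0, 0), A = (1, 0), Q = (0, 1).
1. L is the centroid of triangle BAQ ⇒ L = (1/3, 1/3)
2. E lies on line BQ with BE:EQ = 5:1 ⇒ E = (0, 5/6)
3. X lies on line QL with QX:XL = 5:4 ⇒ X = (5/27, 17/27)
through X parallel to LB: direction (-1/3, -1/3); meets EQ at N = (0, 4/9)
N = E + t·(Q−E) with t = -7/3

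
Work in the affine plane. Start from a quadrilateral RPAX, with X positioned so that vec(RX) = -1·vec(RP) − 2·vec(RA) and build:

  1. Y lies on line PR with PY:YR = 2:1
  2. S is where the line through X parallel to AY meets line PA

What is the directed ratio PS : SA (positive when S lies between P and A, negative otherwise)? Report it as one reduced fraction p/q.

Work in coordinates with R = (0, 0), P = (1, 0), A = (0, 1), X = (-1, -2).
1. Y lies on line PR with PY:YR = 2:1 ⇒ Y = (1/3, 0)
2. S is where the line through X parallel to AY meets line PA ⇒ S = (-3, 4)
S = P + t·(A−P) with t = 4, so PS:SA = t:(1−t) = 4:-3

PS:SA = -4/3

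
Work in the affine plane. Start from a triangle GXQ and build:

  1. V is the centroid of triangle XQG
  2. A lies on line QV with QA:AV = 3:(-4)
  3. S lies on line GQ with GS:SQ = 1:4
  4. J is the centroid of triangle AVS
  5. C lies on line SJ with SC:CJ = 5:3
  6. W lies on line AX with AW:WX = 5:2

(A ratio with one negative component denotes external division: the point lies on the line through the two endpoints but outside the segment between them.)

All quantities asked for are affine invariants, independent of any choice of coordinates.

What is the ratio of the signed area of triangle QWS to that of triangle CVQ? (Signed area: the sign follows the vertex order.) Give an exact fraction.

Assign G = (0, 0), X = (1, 0), Q = (0, 1) — the answer is frame-independent, so this choice is without loss of generality.
1. V is the centroid of triangle XQG ⇒ V = (1/3, 1/3)
2. A lies on line QV with QA:AV = 3:(-4) ⇒ A = (-1, 3)
3. S lies on line GQ with GS:SQ = 1:4 ⇒ S = (0, 1/5)
4. J is the centroid of triangle AVS ⇒ J = (-2/9, 53/45)
5. C lies on line SJ with SC:CJ = 5:3 ⇒ C = (-5/36, 73/90)
6. W lies on line AX with AW:WX = 5:2 ⇒ W = (3/7, 6/7)
2·[QWS] = -12/35, 2·[CVQ] = 7/45
[QWS]:[CVQ] = -12/35:7/45 = -108/49

[QWS]:[CVQ] = -108/49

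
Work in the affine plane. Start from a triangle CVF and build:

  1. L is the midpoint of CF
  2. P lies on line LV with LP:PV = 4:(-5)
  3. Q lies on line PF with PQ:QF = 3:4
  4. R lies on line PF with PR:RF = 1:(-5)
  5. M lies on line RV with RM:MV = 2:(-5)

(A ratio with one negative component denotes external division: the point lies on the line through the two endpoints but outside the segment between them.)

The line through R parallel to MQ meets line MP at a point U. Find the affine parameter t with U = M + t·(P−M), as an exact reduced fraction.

Assign C = (0, 0), V = (1, 0), F = (0, 1) — the answer is frame-independent, so this choice is without loss of generality.
1. L is the midpoint of CF ⇒ L = (0, 1/2)
2. P lies on line LV with LP:PV = 4:(-5) ⇒ P = (-4, 5/2)
3. Q lies on line PF with PQ:QF = 3:4 ⇒ Q = (-16/7, 13/7)
4. R lies on line PF with PR:RF = 1:(-5) ⇒ R = (-5, 23/8)
5. M lies on line RV with RM:MV = 2:(-5) ⇒ M = (-9, 115/24)
through R parallel to MQ: direction (47/7, -493/168); meets MP at U = (-13/12, 335/288)
U = M + t·(P−M) with t = 19/12

t = 19/12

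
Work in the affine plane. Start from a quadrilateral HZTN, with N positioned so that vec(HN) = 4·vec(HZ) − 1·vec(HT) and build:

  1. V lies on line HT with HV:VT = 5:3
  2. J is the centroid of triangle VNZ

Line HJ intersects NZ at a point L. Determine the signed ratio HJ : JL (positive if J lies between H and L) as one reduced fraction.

Choose coordinates H = (0, 0), Z = (1, 0), T = (0, 1), N = (4, -1).
1. V lies on line HT with HV:VT = 5:3 ⇒ V = (0, 5/8)
2. J is the centroid of triangle VNZ ⇒ J = (5/3, -1/8)
line HJ meets NZ at L = (40/31, -3/31)
J = H + t·(L−H) with t = 31/24, so HJ:JL = 31/24:-7/24

HJ:JL = -31/7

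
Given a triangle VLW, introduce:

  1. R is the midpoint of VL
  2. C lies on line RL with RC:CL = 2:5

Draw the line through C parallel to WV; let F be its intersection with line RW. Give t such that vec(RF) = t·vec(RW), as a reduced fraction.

Work in coordinates with V = (0, 0), L = (1, 0), W = (0, 1).
1. R is the midpoint of VL ⇒ R = (1/2, 0)
2. C lies on line RL with RC:CL = 2:5 ⇒ C = (9/14, 0)
through C parallel to WV: direction (0, -1); meets RW at F = (9/14, -2/7)
F = R + t·(W−R) with t = -2/7

t = -2/7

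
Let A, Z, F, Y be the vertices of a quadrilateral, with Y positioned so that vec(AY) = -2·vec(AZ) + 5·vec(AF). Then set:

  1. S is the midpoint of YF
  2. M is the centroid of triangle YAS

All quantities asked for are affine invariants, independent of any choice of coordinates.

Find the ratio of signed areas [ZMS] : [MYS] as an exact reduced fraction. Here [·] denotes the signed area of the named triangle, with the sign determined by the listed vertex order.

[ZMS]:[MYS] = 2

Choose coordinates A = (0, 0), Z = (1, 0), F = (0, 1), Y = (-2, 5).
1. S is the midpoint of YF ⇒ S = (-1, 3)
2. M is the centroid of triangle YAS ⇒ M = (-1, 8/3)
2·[ZMS] = -2/3, 2·[MYS] = -1/3
[ZMS]:[MYS] = -2/3:-1/3 = 2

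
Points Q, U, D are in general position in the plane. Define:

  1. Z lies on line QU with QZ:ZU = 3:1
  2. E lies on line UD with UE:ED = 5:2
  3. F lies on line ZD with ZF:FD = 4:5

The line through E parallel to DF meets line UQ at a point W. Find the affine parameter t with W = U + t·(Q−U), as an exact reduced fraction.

Work in coordinates with Q = (0, 0), U = (1, 0), D = (0, 1).
1. Z lies on line QU with QZ:ZU = 3:1 ⇒ Z = (3/4, 0)
2. E lies on line UD with UE:ED = 5:2 ⇒ E = (2/7, 5/7)
3. F lies on line ZD with ZF:FD = 4:5 ⇒ F = (5/12, 4/9)
through E parallel to DF: direction (5/12, -5/9); meets UQ at W = (23/28, 0)
W = U + t·(Q−U) with t = 5/28

t = 5/28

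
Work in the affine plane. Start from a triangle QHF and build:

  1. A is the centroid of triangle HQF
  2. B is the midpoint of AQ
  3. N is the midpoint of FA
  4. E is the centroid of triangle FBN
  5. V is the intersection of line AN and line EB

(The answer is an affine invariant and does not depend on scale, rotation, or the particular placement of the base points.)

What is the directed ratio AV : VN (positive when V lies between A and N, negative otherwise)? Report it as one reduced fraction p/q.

AV:VN = -3

Choose coordinates Q = (0, 0), H = (1, 0), F = (0, 1).
1. A is the centroid of triangle HQF ⇒ A = (1/3, 1/3)
2. B is the midpoint of AQ ⇒ B = (1/6, 1/6)
3. N is the midpoint of FA ⇒ N = (1/6, 2/3)
4. E is the centroid of triangle FBN ⇒ E = (1/9, 11/18)
5. V is the intersection of line AN and line EB ⇒ V = (1/12, 5/6)
V = A + t·(N−A) with t = 3/2, so AV:VN = t:(1−t) = 3/2:-1/2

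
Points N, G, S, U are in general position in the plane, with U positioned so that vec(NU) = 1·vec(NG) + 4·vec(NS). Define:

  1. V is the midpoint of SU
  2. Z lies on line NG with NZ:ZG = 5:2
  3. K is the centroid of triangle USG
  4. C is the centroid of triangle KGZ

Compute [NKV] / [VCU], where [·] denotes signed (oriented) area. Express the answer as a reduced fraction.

Assign N = (0, 0), G = (1, 0), S = (0, 1), U = (1, 4) — the answer is frame-independent, so this choice is without loss of generality.
1. V is the midpoint of SU ⇒ V = (1/2, 5/2)
2. Z lies on line NG with NZ:ZG = 5:2 ⇒ Z = (5/7, 0)
3. K is the centroid of triangle USG ⇒ K = (2/3, 5/3)
4. C is the centroid of triangle KGZ ⇒ C = (50/63, 5/9)
2·[NKV] = 5/6, 2·[VCU] = 89/63
[NKV]:[VCU] = 5/6:89/63 = 105/178

[NKV]:[VCU] = 105/178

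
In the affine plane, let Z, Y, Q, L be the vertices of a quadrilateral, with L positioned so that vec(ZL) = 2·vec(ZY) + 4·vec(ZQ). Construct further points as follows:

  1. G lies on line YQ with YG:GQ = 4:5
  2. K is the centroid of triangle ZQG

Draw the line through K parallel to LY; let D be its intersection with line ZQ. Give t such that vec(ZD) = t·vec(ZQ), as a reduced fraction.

t = -7/27

Set Z = (0, 0), Y = (1, 0), Q = (0, 1), L = (2, 4); any affine frame gives the same invariant.
1. G lies on line YQ with YG:GQ = 4:5 ⇒ G = (5/9, 4/9)
2. K is the centroid of triangle ZQG ⇒ K = (5/27, 13/27)
through K parallel to LY: direction (-1, -4); meets ZQ at D = (0, -7/27)
D = Z + t·(Q−Z) with t = -7/27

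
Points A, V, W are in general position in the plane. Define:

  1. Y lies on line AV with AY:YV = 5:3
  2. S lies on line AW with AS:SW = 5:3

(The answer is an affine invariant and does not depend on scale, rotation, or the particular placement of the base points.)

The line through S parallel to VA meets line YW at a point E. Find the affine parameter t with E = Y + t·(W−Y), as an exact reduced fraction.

Set A = (0, 0), V = (1, 0), W = (0, 1); any affine frame gives the same invariant.
1. Y lies on line AV with AY:YV = 5:3 ⇒ Y = (5/8, 0)
2. S lies on line AW with AS:SW = 5:3 ⇒ S = (0, 5/8)
through S parallel to VA: direction (-1, 0); meets YW at E = (15/64, 5/8)
E = Y + t·(W−Y) with t = 5/8

t = 5/8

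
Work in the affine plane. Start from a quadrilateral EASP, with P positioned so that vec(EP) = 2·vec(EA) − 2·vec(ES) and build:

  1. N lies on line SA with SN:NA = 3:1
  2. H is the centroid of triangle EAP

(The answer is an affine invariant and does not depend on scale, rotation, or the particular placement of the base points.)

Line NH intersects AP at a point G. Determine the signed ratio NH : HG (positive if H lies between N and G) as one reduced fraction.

NH:HG = -5/8

Assign E = (0, 0), A = (1, 0), S = (0, 1), P = (2, -2) — the answer is frame-independent, so this choice is without loss of generality.
1. N lies on line SA with SN:NA = 3:1 ⇒ N = (3/4, 1/4)
2. H is the centroid of triangle EAP ⇒ H = (1, -2/3)
line NH meets AP at G = (3/5, 4/5)
H = N + t·(G−N) with t = -5/3, so NH:HG = -5/3:8/3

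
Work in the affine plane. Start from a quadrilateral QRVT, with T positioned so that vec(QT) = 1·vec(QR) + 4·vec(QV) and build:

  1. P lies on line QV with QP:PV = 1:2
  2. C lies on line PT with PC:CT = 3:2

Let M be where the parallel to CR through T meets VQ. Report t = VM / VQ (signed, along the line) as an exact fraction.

t = -28/3

Assign Q = (0, 0), R = (1, 0), V = (0, 1), T = (1, 4) — the answer is frame-independent, so this choice is without loss of generality.
1. P lies on line QV with QP:PV = 1:2 ⇒ P = (0, 1/3)
2. C lies on line PT with PC:CT = 3:2 ⇒ C = (3/5, 38/15)
through T parallel to CR: direction (2/5, -38/15); meets VQ at M = (0, 31/3)
M = V + t·(Q−V) with t = -28/3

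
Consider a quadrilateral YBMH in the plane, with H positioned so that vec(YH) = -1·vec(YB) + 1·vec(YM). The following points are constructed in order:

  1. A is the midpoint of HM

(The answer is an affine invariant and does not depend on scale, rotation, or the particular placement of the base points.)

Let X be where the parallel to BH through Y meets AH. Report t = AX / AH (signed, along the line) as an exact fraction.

t = 3

Assign Y = (0, 0), B = (1, 0), M = (0, 1), H = (-1, 1) — the answer is frame-independent, so this choice is without loss of generality.
1. A is the midpoint of HM ⇒ A = (-1/2, 1)
through Y parallel to BH: direction (-2, 1); meets AH at X = (-2, 1)
X = A + t·(H−A) with t = 3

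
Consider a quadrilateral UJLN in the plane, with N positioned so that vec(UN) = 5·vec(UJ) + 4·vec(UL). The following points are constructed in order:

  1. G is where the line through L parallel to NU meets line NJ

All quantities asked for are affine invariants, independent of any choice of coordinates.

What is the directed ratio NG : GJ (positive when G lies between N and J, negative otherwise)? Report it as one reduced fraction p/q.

Assign U = (0, 0), J = (1, 0), L = (0, 1), N = (5, 4) — the answer is frame-independent, so this choice is without loss of generality.
1. G is where the line through L parallel to NU meets line NJ ⇒ G = (10, 9)
G = N + t·(J−N) with t = -5/4, so NG:GJ = t:(1−t) = -5/4:9/4

NG:GJ = -5/9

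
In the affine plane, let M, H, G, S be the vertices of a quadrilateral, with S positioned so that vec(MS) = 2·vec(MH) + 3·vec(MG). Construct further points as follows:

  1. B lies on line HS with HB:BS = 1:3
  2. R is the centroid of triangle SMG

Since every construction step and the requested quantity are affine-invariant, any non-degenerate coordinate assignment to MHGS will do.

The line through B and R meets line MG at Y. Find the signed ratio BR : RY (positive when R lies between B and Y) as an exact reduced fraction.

BR:RY = 7/8

Choose coordinates M = (0, 0), H = (1, 0), G = (0, 1), S = (2, 3).
1. B lies on line HS with HB:BS = 1:3 ⇒ B = (5/4, 3/4)
2. R is the centroid of triangle SMG ⇒ R = (2/3, 4/3)
line BR meets MG at Y = (0, 2)
R = B + t·(Y−B) with t = 7/15, so BR:RY = 7/15:8/15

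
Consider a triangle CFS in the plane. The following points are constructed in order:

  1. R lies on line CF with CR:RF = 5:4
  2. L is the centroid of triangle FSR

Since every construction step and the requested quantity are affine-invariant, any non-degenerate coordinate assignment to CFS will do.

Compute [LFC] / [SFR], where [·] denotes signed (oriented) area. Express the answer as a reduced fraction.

Assign C = (0, 0), F = (1, 0), S = (0, 1) — the answer is frame-independent, so this choice is without loss of generality.
1. R lies on line CF with CR:RF = 5:4 ⇒ R = (5/9, 0)
2. L is the centroid of triangle FSR ⇒ L = (14/27, 1/3)
2·[LFC] = -1/3, 2·[SFR] = -4/9
[LFC]:[SFR] = -1/3:-4/9 = 3/4

[LFC]:[SFR] = 3/4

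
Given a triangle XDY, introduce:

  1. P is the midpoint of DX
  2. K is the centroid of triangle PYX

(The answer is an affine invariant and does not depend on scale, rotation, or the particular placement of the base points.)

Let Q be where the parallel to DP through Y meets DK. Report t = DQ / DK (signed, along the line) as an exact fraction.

t = 3

Choose coordinates X = (0, 0), D = (1, 0), Y = (0, 1).
1. P is the midpoint of DX ⇒ P = (1/2, 0)
2. K is the centroid of triangle PYX ⇒ K = (1/6, 1/3)
through Y parallel to DP: direction (-1/2, 0); meets DK at Q = (-3/2, 1)
Q = D + t·(K−D) with t = 3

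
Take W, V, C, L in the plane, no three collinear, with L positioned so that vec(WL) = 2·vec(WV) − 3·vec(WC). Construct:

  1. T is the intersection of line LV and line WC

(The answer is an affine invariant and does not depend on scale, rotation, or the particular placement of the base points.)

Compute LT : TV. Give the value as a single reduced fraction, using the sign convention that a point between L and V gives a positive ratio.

LT:TV = -2

Choose coordinates W = (0, 0), V = (1, 0), C = (0, 1), L = (2, -3).
1. T is the intersection of line LV and line WC ⇒ T = (0, 3)
T = L + t·(V−L) with t = 2, so LT:TV = t:(1−t) = 2:-1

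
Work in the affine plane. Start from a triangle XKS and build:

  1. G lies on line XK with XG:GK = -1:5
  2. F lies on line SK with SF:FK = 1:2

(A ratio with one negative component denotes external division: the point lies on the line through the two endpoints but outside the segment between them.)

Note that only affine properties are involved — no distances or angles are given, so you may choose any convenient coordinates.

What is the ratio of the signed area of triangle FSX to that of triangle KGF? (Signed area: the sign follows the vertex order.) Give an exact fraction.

[FSX]:[KGF] = -2/5

Choose coordinates X = (0, 0), K = (1, 0), S = (0, 1).
1. G lies on line XK with XG:GK = -1:5 ⇒ G = (-1/4, 0)
2. F lies on line SK with SF:FK = 1:2 ⇒ F = (1/3, 2/3)
2·[FSX] = 1/3, 2·[KGF] = -5/6
[FSX]:[KGF] = 1/3:-5/6 = -2/5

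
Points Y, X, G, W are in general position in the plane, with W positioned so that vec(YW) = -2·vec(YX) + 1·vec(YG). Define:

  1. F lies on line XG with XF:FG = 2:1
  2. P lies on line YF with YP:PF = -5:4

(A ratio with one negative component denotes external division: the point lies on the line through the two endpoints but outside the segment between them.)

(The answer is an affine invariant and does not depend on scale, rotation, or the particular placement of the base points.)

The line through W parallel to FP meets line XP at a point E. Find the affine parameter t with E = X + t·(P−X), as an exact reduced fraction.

t = 7/2

Set Y = (0, 0), X = (1, 0), G = (0, 1), W = (-2, 1); any affine frame gives the same invariant.
1. F lies on line XG with XF:FG = 2:1 ⇒ F = (1/3, 2/3)
2. P lies on line YF with YP:PF = -5:4 ⇒ P = (5/3, 10/3)
through W parallel to FP: direction (4/3, 8/3); meets XP at E = (10/3, 35/3)
E = X + t·(P−X) with t = 7/2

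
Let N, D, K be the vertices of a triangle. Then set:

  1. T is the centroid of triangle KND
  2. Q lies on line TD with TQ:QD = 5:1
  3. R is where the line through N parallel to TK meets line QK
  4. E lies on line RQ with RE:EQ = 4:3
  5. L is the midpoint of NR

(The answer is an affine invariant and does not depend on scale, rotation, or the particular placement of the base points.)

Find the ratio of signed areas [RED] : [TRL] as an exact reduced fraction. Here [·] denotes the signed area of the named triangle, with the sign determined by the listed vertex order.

[RED]:[TRL] = 11/84

Work in coordinates with N = (0, 0), D = (1, 0), K = (0, 1).
1. T is the centroid of triangle KND ⇒ T = (1/3, 1/3)
2. Q lies on line TD with TQ:QD = 5:1 ⇒ Q = (8/9, 1/18)
3. R is where the line through N parallel to TK meets line QK ⇒ R = (-16/15, 32/15)
4. E lies on line RQ with RE:EQ = 4:3 ⇒ E = (16/315, 298/315)
5. L is the midpoint of NR ⇒ L = (-8/15, 16/15)
2·[RED] = 22/315, 2·[TRL] = 8/15
[RED]:[TRL] = 22/315:8/15 = 11/84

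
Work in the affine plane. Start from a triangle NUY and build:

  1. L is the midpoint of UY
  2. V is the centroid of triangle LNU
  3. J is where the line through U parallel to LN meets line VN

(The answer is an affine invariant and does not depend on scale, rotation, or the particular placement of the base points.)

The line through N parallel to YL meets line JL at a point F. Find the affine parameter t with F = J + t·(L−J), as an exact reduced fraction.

Assign N = (0, 0), U = (1, 0), Y = (0, 1) — the answer is frame-independent, so this choice is without loss of generality.
1. L is the midpoint of UY ⇒ L = (1/2, 1/2)
2. V is the centroid of triangle LNU ⇒ V = (1/2, 1/6)
3. J is where the line through U parallel to LN meets line VN ⇒ J = (3/2, 1/2)
through N parallel to YL: direction (1/2, -1/2); meets JL at F = (-1/2, 1/2)
F = J + t·(L−J) with t = 2

t = 2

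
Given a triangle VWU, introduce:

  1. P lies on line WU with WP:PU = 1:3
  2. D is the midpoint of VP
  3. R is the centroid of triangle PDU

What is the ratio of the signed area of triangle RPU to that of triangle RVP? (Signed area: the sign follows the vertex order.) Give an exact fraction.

[RPU]:[RVP] = 1/2

Set V = (0, 0), W = (1, 0), U = (0, 1); any affine frame gives the same invariant.
1. P lies on line WU with WP:PU = 1:3 ⇒ P = (3/4, 1/4)
2. D is the midpoint of VP ⇒ D = (3/8, 1/8)
3. R is the centroid of triangle PDU ⇒ R = (3/8, 11/24)
2·[RPU] = 1/8, 2·[RVP] = 1/4
[RPU]:[RVP] = 1/8:1/4 = 1/2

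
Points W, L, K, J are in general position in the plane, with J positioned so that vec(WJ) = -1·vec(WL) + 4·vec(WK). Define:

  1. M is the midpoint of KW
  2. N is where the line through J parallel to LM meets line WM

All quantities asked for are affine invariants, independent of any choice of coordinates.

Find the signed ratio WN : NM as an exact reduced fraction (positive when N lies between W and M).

WN:NM = -7/6

Assign W = (0, 0), L = (1, 0), K = (0, 1), J = (-1, 4) — the answer is frame-independent, so this choice is without loss of generality.
1. M is the midpoint of KW ⇒ M = (0, 1/2)
2. N is where the line through J parallel to LM meets line WM ⇒ N = (0, 7/2)
N = W + t·(M−W) with t = 7, so WN:NM = t:(1−t) = 7:-6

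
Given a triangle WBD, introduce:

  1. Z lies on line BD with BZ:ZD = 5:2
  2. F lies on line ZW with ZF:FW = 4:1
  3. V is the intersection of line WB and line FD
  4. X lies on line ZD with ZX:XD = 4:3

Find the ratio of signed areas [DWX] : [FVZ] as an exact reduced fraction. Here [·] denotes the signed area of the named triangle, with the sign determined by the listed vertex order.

Choose coordinates W = (0, 0), B = (1, 0), D = (0, 1).
1. Z lies on line BD with BZ:ZD = 5:2 ⇒ Z = (2/7, 5/7)
2. F lies on line ZW with ZF:FW = 4:1 ⇒ F = (2/35, 1/7)
3. V is the intersection of line WB and line FD ⇒ V = (1/15, 0)
4. X lies on line ZD with ZX:XD = 4:3 ⇒ X = (6/49, 43/49)
2·[DWX] = 6/49, 2·[FVZ] = 4/105
[DWX]:[FVZ] = 6/49:4/105 = 45/14

[DWX]:[FVZ] = 45/14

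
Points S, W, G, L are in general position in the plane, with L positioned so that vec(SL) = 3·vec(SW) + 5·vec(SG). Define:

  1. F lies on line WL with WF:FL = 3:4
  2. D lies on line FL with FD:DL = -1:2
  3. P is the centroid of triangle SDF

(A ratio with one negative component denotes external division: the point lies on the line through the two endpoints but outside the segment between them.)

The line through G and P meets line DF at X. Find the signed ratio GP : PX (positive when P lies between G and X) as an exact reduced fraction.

GP:PX = 16/5

Work in coordinates with S = (0, 0), W = (1, 0), G = (0, 1), L = (3, 5).
1. F lies on line WL with WF:FL = 3:4 ⇒ F = (13/7, 15/7)
2. D lies on line FL with FD:DL = -1:2 ⇒ D = (5/7, -5/7)
3. P is the centroid of triangle SDF ⇒ P = (6/7, 10/21)
line GP meets DF at X = (9/8, 5/16)
P = G + t·(X−G) with t = 16/21, so GP:PX = 16/21:5/21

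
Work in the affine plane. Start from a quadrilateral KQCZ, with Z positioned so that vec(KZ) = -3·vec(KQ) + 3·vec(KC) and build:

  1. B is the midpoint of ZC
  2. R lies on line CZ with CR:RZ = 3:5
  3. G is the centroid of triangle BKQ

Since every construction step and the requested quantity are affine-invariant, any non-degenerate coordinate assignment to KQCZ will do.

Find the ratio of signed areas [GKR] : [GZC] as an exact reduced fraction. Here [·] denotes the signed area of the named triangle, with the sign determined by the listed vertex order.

[GKR]:[GZC] = 11/32

Assign K = (0, 0), Q = (1, 0), C = (0, 1), Z = (-3, 3) — the answer is frame-independent, so this choice is without loss of generality.
1. B is the midpoint of ZC ⇒ B = (-3/2, 2)
2. R lies on line CZ with CR:RZ = 3:5 ⇒ R = (-9/8, 7/4)
3. G is the centroid of triangle BKQ ⇒ G = (-1/6, 2/3)
2·[GKR] = -11/24, 2·[GZC] = -4/3
[GKR]:[GZC] = -11/24:-4/3 = 11/32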